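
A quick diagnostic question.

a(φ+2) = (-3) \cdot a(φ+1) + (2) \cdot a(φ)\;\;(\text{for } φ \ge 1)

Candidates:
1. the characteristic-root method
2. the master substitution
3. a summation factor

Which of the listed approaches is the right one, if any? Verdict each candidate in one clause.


Method: the characteristic-root method — shift-invariance with fixed coefficients calls for exponential trials; the characteristic polynomial finds every r^φ.
- the characteristic-root method — a fit — the right tool for this form.
- the master substitution — this is shift-type recursion, outside the divide-and-conquer template.
- a summation factor — the recurrence reaches back more than one step, outside the first-order family a summation factor normalizes.


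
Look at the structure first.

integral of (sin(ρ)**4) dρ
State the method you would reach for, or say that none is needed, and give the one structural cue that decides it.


Diagnosis: a trigonometric identity — reduce sin(ρ)**4 with the power-reduction formula and the integral becomes first-degree trigonometry.


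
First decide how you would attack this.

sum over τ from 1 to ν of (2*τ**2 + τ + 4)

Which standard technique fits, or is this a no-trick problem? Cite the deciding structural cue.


Best approach: no special technique — the sum is polynomial through and through; closed forms for each power of τ finish it directly.


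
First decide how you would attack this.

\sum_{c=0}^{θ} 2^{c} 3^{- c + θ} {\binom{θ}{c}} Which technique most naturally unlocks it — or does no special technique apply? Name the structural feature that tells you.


Diagnosis: the binomial theorem — the summand is term c of a binomial expansion in 2 and 3; the whole sum is a single power.


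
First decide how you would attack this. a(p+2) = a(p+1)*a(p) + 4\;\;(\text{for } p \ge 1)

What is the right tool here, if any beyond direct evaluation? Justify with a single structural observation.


Verdict: no special technique — the recurrence is nonlinear in the sequence terms; no linear-recurrence method fits it as written — one iterates or studies it directly.


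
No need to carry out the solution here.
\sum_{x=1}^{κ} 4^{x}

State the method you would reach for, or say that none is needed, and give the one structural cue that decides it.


Diagnosis: the geometric series formula — the ratio of consecutive terms is the constant 4, independent of the index — a geometric sum.


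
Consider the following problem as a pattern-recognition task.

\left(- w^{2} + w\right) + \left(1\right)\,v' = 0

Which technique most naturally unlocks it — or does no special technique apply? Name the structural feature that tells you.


Technique: no special technique — solved for the derivative, v never appears on the right — this is a direct integration in w, not a differential-equations problem at heart.


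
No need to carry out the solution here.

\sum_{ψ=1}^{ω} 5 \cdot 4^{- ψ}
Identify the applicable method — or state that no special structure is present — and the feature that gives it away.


Verdict: the geometric series formula — consecutive terms stand in a fixed index-free ratio — the geometric sum formula closes it.


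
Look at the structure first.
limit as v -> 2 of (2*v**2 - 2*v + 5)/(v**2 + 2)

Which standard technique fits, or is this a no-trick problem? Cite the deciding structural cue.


Best approach: no special technique — the expression is continuous at 2 — substitute and evaluate; no indeterminate form appears.


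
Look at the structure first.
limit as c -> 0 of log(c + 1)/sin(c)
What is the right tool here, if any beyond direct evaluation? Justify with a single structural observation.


Diagnosis: l'Hôpital's rule (0/0) — numerator and denominator both vanish at 0 — a genuine 0/0 form, which is exactly when l'Hôpital applies. The standard small-argument limits would also carry it; the rule is the systematic route.


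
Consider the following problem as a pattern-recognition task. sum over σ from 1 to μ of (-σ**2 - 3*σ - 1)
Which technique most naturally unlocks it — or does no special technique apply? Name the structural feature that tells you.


Diagnosis: no special technique — Faulhaber territory: sum each constant-multiple power of σ with its closed-form formula, no trick required.


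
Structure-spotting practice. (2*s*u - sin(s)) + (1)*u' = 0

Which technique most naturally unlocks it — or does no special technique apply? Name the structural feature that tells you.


Method: a linear integrating factor — arrange it as u' + 2*s·u = (the forcing term) and the integrating factor does the rest.


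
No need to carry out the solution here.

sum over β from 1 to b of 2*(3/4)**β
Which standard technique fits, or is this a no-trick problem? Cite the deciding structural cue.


Technique: the geometric series formula — check a ratio of consecutive terms: it is 3/4, independent of the index, so the geometric formula closes the sum.


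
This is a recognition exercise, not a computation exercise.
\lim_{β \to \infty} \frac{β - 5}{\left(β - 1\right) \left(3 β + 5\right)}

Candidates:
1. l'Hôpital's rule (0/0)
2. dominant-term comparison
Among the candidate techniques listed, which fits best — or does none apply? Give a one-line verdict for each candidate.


Technique: dominant-term comparison — growth-rate triage: the leading powers of β decide the limit, everything else is noise.
- l'Hôpital's rule (0/0): no 0/0 form appears: written as one quotient, top and bottom both grow without bound, and the ratio is decided by their leading terms.
- dominant-term comparison — yes, a natural case for it.


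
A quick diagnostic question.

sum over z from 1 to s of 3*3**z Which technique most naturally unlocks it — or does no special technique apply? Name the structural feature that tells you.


Verdict: the geometric series formula — term-over-term division gives 3 every time — index-free ratio, geometric sum formula applies.


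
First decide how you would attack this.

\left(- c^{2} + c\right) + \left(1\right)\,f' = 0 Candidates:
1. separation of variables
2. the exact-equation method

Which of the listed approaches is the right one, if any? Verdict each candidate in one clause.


Verdict: no special technique — solved for the derivative, f never appears on the right — this is a direct integration in c, not a differential-equations problem at heart.
- separation of variables — any separation here is vacuous (nothing depends on the unknown); direct integration is the honest label.
- the exact-equation method — with the unknown absent from both coefficients, the cross-partial test holds emptily — nothing for the exact method to work on.


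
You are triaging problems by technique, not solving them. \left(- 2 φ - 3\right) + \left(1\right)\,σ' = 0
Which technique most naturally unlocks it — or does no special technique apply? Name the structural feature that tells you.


Best approach: no special technique — the slope is a function of φ alone, so integrate both sides directly.


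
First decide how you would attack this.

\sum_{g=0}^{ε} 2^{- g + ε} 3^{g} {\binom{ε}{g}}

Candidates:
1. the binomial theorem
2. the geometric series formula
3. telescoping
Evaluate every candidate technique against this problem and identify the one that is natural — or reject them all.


Technique: the binomial theorem — terms weighting {\binom{ε}{g}} against matched powers of 3 and 2 reassemble into (3 + 2)^ε by the binomial theorem.
- the binomial theorem: yes, a natural case for it.
- the geometric series formula — there is no constant term-to-term ratio.
- telescoping: as presented, consecutive terms share no shifted copy to cancel against — no rewrite is on display to change that.


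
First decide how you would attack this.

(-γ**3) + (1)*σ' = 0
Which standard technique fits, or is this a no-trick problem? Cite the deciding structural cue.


Technique: no special technique — solved for the derivative, σ never appears on the right — this is a direct integration in γ, not a differential-equations problem at heart.


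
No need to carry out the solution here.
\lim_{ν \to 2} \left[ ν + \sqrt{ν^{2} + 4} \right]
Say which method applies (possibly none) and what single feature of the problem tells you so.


Verdict: no special technique — the expression is continuous at the evaluation point — substitute directly; no indeterminate form appears.


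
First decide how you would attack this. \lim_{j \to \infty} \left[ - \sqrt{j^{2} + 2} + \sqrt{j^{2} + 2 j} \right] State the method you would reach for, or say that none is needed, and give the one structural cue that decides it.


Verdict: conjugate multiplication — this difference gives up after one conjugate multiplication — the radical structure cancels against its conjugate.


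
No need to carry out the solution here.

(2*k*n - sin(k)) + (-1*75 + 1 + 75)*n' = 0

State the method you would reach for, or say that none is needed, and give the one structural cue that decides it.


Diagnosis: a linear integrating factor — n appears only to the first power with coefficient 2*k — the classic integrating-factor setup.


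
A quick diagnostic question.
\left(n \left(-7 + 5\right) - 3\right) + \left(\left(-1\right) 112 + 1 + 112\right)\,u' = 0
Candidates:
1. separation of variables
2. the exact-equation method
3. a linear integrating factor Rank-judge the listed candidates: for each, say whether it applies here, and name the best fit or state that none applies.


Technique: no special technique — with u absent the equation is not coupled at all: direct integration in n.
- separation of variables — separation is only trivially available — with the unknown absent from the slope this is a direct integration, not a separation problem.
- the exact-equation method — with the unknown absent from both coefficients, the cross-partial test holds emptily — nothing for the exact method to work on.
- a linear integrating factor — with the unknown absent the integrating factor is a formality; direct integration is the working structure.


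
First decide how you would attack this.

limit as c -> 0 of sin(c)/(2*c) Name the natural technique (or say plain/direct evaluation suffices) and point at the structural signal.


Diagnosis: l'Hôpital's rule (0/0) — the 0/0 form at 0 is the signature situation for l'Hôpital's rule. Expanding numerator and denominator to first order gives the same value — the rule automates exactly that.


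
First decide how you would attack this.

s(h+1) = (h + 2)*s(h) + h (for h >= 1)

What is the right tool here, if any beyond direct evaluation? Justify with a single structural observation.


Method: a summation factor — first-order linear but the coefficient h + 2 moves with the index — divide by the cumulative product and telescope.


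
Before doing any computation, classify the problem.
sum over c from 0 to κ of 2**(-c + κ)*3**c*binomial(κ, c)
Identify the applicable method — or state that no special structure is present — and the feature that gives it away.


Technique: the binomial theorem — terms weighting binomial(κ, c) against matched powers of 3 and 2 reassemble into (3 + 2)^κ by the binomial theorem.


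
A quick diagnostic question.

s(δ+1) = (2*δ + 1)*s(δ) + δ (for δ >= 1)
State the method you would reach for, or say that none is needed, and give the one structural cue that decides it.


Diagnosis: a summation factor — one-term recursion with variable weight 2*δ + 1 is solved by product normalization, not by root-finding.


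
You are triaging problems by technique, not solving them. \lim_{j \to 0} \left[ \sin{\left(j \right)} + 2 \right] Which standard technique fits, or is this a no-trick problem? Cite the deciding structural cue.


Verdict: no special technique — no denominator vanishes and nothing blows up at 0: direct substitution is the whole computation.


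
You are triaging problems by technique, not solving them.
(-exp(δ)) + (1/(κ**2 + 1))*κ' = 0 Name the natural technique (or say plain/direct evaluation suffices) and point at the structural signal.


Diagnosis: separation of variables — separating collects all κ-dependence with the derivative and leaves all δ-dependence opposite: variables separate. The cross-partial test also passes here (vacuously, each side single-variable); the potential-function route would work, separation is simply more immediate.


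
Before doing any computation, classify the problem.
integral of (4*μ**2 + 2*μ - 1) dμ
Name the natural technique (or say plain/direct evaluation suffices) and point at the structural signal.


Best approach: no special technique — every term is a constant multiple of a power of μ; term-wise power-rule integration needs no preliminary transformation.


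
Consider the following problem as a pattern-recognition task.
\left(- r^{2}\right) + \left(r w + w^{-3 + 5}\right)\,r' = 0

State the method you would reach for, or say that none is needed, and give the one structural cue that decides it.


Technique: the homogeneous substitution — the slope is degree-zero homogeneous: the ratio substitution v = r/w collapses it. Rewriting — with the variables' roles exchanged where the shape demands it — would expose a Bernoulli structure too; the homogeneous substitution simply reads the degrees directly.


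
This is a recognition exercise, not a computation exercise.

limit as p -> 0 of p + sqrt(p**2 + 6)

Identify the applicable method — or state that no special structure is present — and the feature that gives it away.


Best approach: no special technique — the expression is continuous at 0 — substitute and evaluate; no indeterminate form appears.


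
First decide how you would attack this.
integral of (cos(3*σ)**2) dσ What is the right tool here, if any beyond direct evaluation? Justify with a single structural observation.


Technique: a trigonometric identity — reduce cos(3*σ)**2 with the power-reduction formula and the integral becomes first-degree trigonometry.


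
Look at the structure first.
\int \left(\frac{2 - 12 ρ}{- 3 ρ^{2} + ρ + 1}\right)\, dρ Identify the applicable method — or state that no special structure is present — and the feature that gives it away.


Method: u-substitution — structure check: outer function, inner expression - 3 ρ^{2} + ρ + 1, inner derivative as a factor — the classic u = - 3 ρ^{2} + ρ + 1 pattern.


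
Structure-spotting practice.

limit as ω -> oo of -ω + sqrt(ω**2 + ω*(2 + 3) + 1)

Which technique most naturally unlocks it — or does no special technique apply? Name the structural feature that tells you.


Verdict: conjugate multiplication — infinity minus infinity with a radical in play — multiply by the conjugate so the divergences of sqrt(ω**2 + ω*(2 + 3) + 1) and ω annihilate.


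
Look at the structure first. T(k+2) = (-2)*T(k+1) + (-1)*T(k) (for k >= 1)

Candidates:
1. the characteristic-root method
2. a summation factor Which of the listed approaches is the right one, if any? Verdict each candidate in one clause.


Verdict: the characteristic-root method — the recurrence is linear and homogeneous with constant coefficients, so the ansatz r^k turns it into a polynomial equation for r.
- the characteristic-root method: applies; the problem has the shape this method handles.
- a summation factor: the recurrence reaches back more than one step, outside the first-order family a summation factor normalizes.


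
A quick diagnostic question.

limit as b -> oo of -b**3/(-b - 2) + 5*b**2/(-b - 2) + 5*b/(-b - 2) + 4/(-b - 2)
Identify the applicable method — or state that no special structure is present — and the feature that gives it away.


Best approach: dominant-term comparison — divide by the highest power of b present: lower-order terms vanish and the dominant ratio remains. Viewed as a single quotient this is an ∞/∞ form — an at-infinity application of l'Hôpital's rule would also resolve it; comparing leading growth reads the answer without differentiating.


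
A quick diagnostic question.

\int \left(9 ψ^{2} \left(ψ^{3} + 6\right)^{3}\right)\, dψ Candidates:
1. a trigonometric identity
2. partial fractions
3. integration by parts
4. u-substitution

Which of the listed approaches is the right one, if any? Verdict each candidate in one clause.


Diagnosis: u-substitution — everything non-trivial happens through the inner expression ψ^{3} + 6, and its derivative accounts for the remaining factor up to a constant, so set u = ψ^{3} + 6. A patient expand-and-integrate also lands it; recognizing the inner expression is the shortcut.
- a trigonometric identity — with no trigonometric functions present, identity rewriting has no target.
- partial fractions: the expression is not a ratio of polynomials that decomposes further.
- integration by parts — parts would only shuffle a directly integrable integrand.
- u-substitution — yes — fits the structure here.


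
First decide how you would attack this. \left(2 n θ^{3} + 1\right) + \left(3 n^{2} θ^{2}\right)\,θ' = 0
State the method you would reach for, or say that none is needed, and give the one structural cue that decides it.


Method: the exact-equation method — 2 n θ^{3} + 1 and 3 n^{2} θ^{2} pass the exactness check on the nose, so no integrating factor in n or θ is needed at all.


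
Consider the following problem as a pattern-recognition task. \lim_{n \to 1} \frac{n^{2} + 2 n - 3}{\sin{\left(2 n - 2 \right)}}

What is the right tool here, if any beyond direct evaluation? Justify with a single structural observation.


Best approach: l'Hôpital's rule (0/0) — numerator and denominator both vanish at 1 — a genuine 0/0 form, which is exactly when l'Hôpital applies. Known elementary limits would finish this too — the rule just bypasses the case analysis.


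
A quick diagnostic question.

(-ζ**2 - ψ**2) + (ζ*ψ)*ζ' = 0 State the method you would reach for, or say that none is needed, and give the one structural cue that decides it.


Technique: the homogeneous substitution — the slope's numerator and denominator share total degree; set v = ζ/ψ and the equation drops to separable form. A Bernoulli rewrite works here as the equation stands — the homogeneous substitution is the more immediate reading.


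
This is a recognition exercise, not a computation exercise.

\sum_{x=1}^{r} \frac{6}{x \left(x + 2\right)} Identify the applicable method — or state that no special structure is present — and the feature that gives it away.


Technique: telescoping — split \frac{6}{x \left(x + 2\right)} by partial fractions and the pieces are one function at shifted arguments — interior terms cancel.


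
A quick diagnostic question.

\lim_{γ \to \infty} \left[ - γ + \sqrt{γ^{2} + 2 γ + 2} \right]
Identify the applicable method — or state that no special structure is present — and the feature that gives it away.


Technique: conjugate multiplication — this difference gives up after one conjugate multiplication — the radical structure cancels against its conjugate.


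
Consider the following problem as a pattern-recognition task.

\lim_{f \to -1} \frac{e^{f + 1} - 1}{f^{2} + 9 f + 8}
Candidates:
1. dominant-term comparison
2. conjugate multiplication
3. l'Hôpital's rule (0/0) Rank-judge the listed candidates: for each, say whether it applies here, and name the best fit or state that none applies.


Best approach: l'Hôpital's rule (0/0) — the 0/0 form at -1 is the signature situation for l'Hôpital's rule. The standard small-argument limits would also carry it; the rule is the systematic route.
- dominant-term comparison — this limit is not decided by comparing polynomial growth at infinity.
- conjugate multiplication: multiplying by a conjugate would not remove any indeterminacy here.
- l'Hôpital's rule (0/0): applicable, and directly so.


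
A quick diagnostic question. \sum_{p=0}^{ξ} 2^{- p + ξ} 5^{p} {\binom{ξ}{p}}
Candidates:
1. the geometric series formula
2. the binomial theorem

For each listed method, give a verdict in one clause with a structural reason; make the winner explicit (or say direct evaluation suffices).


Technique: the binomial theorem — binomial coefficients against complementary powers of 5 and 2: recognize the binomial expansion and resum.
- the geometric series formula — no single multiplier carries one term to the next throughout the sum.
- the binomial theorem: a fit — the right tool for this form.


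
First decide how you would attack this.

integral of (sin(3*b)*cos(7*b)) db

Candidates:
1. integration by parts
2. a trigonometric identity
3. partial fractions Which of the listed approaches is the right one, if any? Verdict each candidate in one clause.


Best approach: a trigonometric identity — sin(3*b)*cos(7*b) mixes two frequencies; the product-to-sum identity splits it into single-frequency sinusoids.
- integration by parts: not the natural route: no polynomial-kernel product appears — a recursive parts reduction of the trigonometric product exists, but the identity rewrite is direct.
- a trigonometric identity — a fit — the right tool for this form.
- partial fractions: there is no rational-function structure to decompose.


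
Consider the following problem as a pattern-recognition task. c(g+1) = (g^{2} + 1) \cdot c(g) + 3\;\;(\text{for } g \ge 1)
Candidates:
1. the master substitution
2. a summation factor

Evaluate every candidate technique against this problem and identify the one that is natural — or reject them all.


Best approach: a summation factor — because the multiplier g^{2} + 1 is index-dependent, divide through by its running product and sum the resulting differences.
- the master substitution — there is no divide-the-index recursive argument.
- a summation factor — yes — fits the structure here.


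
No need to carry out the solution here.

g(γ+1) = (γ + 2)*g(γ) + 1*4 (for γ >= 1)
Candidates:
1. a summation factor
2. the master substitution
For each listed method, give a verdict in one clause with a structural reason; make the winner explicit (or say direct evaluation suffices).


Method: a summation factor — one step of memory with a weight γ + 2 that changes as the index grows — the summation-factor construction is built for this.
- a summation factor — applies; the problem has the shape this method handles.
- the master substitution: this is shift-type recursion, outside the divide-and-conquer template.


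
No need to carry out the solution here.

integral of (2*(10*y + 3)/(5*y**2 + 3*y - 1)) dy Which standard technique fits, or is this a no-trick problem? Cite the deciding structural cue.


Method: u-substitution — collected, the integrand has one factor that is, up to a constant, the derivative of an inner expression the rest depends on — substitute for that inner expression.


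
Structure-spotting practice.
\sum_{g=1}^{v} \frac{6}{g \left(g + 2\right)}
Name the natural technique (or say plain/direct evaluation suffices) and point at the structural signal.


Method: telescoping — \frac{6}{g \left(g + 2\right)} decomposes into shift-paired simple fractions; the series telescopes to finitely many boundary pieces.


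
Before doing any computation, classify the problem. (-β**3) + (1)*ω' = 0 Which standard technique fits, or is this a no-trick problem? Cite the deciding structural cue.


Best approach: no special technique — the slope is a pure function of β; integrate both sides and be done.


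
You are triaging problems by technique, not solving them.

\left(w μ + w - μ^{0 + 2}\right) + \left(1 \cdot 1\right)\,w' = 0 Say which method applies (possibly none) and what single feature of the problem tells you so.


Diagnosis: a linear integrating factor — the unknown enters only to the first power against a nonzero forcing term — the integrating-factor template applies directly.


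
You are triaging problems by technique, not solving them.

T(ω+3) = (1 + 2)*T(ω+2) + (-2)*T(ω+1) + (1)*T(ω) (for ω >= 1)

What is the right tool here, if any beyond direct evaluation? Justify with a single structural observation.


Technique: the characteristic-root method — no index-dependence in the weights and nothing inhomogeneous: classic characteristic-equation setup.


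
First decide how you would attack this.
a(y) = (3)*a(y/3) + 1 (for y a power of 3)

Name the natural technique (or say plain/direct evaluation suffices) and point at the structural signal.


Diagnosis: the master substitution — the argument y/3 divides the index by 3; the standard y = 3^m substitution converts it to a constant-shift recurrence.


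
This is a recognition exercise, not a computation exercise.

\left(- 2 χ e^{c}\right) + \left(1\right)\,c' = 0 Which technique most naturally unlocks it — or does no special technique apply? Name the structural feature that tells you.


Technique: separation of variables — one side of the product carries the independent variable, the other the unknown — the textbook separation shape.


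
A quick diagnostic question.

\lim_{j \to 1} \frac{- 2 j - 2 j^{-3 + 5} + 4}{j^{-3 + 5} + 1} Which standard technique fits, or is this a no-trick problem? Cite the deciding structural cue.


Diagnosis: no special technique — the expression is continuous at the evaluation point — substitute directly; no indeterminate form appears.


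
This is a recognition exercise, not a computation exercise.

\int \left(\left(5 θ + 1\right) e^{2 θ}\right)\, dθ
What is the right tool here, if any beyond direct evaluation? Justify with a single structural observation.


Technique: integration by parts — differentiate 5 θ + 1, integrate e^{2 θ}: each pass lowers the polynomial degree, so parts terminates.


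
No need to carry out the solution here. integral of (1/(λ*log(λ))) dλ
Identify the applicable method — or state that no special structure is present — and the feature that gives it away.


Method: u-substitution — everything non-trivial happens through the inner expression log(λ), and its derivative accounts for the remaining factor up to a constant, so set u = log(λ).


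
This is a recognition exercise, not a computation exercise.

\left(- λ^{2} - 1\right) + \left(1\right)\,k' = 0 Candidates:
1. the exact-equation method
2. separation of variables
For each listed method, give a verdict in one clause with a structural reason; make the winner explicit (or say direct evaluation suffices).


Verdict: no special technique — the slope is a pure function of λ; integrate both sides and be done.
- the exact-equation method — with the unknown absent from both coefficients, the cross-partial test holds emptily — nothing for the exact method to work on.
- separation of variables — with no unknown in the slope, separating variables is a formality — the equation integrates directly.


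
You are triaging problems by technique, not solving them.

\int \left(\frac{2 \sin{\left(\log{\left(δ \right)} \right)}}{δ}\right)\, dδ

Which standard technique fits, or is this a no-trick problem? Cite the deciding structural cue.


Verdict: u-substitution — collected, the integrand has one factor that is, up to a constant, the derivative of an inner expression the rest depends on — substitute for that inner expression.


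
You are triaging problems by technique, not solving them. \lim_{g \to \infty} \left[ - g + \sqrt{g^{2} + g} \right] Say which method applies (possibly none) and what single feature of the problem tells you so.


Verdict: conjugate multiplication — neither \sqrt{g^{2} + g} nor g converges alone, so rewrite their difference as a conjugate-rationalized quotient first.


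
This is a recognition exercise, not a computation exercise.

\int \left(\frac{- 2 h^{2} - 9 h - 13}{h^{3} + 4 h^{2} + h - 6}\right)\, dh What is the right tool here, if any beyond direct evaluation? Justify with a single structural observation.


Diagnosis: partial fractions — the integrand is a proper rational function and its denominator h^{3} + 4 h^{2} + h - 6 factors into distinct pieces, so it splits into simple fractions.


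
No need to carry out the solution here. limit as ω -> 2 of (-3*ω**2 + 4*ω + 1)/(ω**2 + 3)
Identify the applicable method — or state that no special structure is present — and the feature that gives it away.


Best approach: no special technique — the expression is continuous at 2 — substitute and evaluate; no indeterminate form appears.


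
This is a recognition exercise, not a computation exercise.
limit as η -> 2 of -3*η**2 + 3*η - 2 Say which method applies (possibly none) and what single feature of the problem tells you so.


Best approach: no special technique — nothing blocks direct substitution at 2: plug in and finish.


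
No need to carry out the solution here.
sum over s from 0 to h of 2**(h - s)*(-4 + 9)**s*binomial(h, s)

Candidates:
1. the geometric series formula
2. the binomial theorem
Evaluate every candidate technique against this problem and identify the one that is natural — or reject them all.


Best approach: the binomial theorem — binomial coefficients against complementary powers of (-4 + 9) and 2: recognize the binomial expansion and resum.
- the geometric series formula — dividing successive terms gives an index-dependent quantity, not a constant.
- the binomial theorem: yes, a natural case for it.


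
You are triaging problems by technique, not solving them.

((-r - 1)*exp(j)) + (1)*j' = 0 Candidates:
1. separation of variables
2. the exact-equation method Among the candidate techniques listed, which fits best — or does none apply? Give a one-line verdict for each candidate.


Best approach: separation of variables — all dependence on the two variables factors apart, the defining separable shape.
- separation of variables — yes — fits the structure here.
- the exact-equation method — the mixed partial derivatives differ, so the left side is not a total differential.


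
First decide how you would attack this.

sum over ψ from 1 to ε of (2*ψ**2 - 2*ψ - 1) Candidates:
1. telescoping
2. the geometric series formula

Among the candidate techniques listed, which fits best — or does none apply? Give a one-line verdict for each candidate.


Verdict: no special technique — every summand is a constant multiple of a power of ψ — apply the standard power-sum identities one degree at a time.
- telescoping: in the displayed form, no term reappears at a neighboring index to cancel against.
- the geometric series formula: the term-to-term ratio drifts with the index — the one thing the geometric formula cannot absorb.


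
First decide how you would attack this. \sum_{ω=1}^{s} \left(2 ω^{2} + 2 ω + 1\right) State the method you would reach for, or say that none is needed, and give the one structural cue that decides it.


Technique: no special technique — this is bookkeeping, not technique: standard formulas for sums of constant-multiple powers of ω apply termwise.


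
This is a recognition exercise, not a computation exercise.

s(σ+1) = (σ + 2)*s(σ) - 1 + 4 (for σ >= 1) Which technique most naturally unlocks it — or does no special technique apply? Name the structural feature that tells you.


Verdict: a summation factor — because the multiplier σ + 2 is index-dependent, divide through by its running product and sum the resulting differences.


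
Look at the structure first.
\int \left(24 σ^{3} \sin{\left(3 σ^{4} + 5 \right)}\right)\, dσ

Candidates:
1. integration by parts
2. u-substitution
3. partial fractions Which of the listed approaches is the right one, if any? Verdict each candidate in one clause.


Technique: u-substitution — everything non-trivial happens through the inner expression 3 σ^{4} + 5, and its derivative accounts for the remaining factor up to a constant, so set u = 3 σ^{4} + 5.
- integration by parts: the non-polynomial partner is not one of the parts kernels — exp, sine, or cosine with a degree-1 argument, or a logarithm.
- u-substitution — a fit — the right tool for this form.
- partial fractions — there is no rational-function structure to decompose.


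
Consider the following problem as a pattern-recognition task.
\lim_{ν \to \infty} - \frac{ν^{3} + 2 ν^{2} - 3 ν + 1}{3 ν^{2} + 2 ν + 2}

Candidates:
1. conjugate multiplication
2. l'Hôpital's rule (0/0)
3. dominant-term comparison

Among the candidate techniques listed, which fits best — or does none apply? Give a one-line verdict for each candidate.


Method: dominant-term comparison — divide by the highest power of ν present: lower-order terms vanish and the dominant ratio remains.
- conjugate multiplication — multiplying by a conjugate would not remove any indeterminacy here.
- l'Hôpital's rule (0/0) — as a single quotient the expression runs to ∞/∞ at the limit point — an at-infinity form of the rule would apply, though the leading-growth comparison is the direct reading.
- dominant-term comparison — a fit — the right tool for this form.


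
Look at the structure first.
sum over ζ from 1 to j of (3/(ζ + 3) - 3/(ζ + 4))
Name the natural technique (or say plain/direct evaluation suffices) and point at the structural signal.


Diagnosis: telescoping — the generic term is a one-step difference of 3/(ζ + 3), so partial sums shortcut to endpoint evaluation.


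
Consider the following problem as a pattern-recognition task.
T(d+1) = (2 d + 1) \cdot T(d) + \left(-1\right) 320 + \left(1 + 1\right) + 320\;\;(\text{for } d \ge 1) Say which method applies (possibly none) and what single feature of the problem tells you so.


Method: a summation factor — rescale the sequence by the product of the weights 2 d + 1 so far — the recurrence collapses to a plain running sum.


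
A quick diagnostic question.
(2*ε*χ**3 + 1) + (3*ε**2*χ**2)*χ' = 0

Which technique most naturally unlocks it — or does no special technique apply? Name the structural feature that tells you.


Method: the exact-equation method — 2*ε*χ**3 + 1 and 3*ε**2*χ**2 pass the exactness check on the nose, so no integrating factor in ε or χ is needed at all.


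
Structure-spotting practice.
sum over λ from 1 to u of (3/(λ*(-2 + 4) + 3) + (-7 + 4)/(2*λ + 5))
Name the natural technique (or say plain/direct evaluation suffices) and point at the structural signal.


Method: telescoping — spot the paired structure — each term adds 3/(λ*(-2 + 4) + 3) and subtracts its successor value, which the next term restores: the definition of a telescoping chain.


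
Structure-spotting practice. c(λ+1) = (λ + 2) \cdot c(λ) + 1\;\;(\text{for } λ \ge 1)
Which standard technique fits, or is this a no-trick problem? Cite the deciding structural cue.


Method: a summation factor — it is first-order linear but the coefficient λ + 2 depends on the index, so multiply through by a summation factor to telescope it.


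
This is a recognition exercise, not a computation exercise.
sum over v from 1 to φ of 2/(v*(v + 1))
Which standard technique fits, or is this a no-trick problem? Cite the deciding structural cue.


Verdict: telescoping — 2/(v*(v + 1)) is a collapsed telescope: expand it into simple fractions to see the cancellation.


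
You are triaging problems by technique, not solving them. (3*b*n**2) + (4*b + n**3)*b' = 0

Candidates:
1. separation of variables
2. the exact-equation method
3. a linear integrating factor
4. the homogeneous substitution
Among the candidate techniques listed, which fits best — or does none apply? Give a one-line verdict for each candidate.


Verdict: the exact-equation method — take the mixed partials of 3*b*n**2 and 4*b + n**3: they are equal, which certifies an exact differential.
- separation of variables — the two dependences are entangled, not a clean product of one-variable pieces.
- the exact-equation method: a fit — the right tool for this form.
- a linear integrating factor: a nonlinear term in the unknown puts this outside the integrating-factor template.
- the homogeneous substitution: the slope does not depend on the ratio of the variables alone.


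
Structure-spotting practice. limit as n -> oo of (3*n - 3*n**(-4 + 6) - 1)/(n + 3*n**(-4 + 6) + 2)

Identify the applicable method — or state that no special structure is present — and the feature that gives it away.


Diagnosis: dominant-term comparison — growth-rate triage: the leading powers of n decide the limit, everything else is noise. l'Hôpital's at-infinity variant applies to the expression viewed as a single quotient; the leading-term comparison is the direct route.


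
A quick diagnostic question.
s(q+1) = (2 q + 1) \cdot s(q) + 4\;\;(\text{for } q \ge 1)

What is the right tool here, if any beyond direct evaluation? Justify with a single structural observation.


Best approach: a summation factor — an index-dependent multiplier 2 q + 1 rules out characteristic roots; a summation factor converts it to a pure difference.


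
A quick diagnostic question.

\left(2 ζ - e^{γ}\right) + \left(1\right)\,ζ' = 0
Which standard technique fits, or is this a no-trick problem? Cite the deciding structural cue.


Diagnosis: a linear integrating factor — ζ appears only to the first power with coefficient 2 — the classic integrating-factor setup.


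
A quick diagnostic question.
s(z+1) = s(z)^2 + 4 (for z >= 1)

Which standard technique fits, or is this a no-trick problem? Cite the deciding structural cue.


Method: no special technique — the unknown sequence enters the update nonlinearly, so no linear method fits the recurrence as written — direct iteration remains.


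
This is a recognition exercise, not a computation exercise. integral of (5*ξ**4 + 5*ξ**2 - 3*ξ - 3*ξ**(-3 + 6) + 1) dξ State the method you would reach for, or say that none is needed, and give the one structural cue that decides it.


Verdict: no special technique — every term is a constant multiple of a power of ξ; term-wise power-rule integration needs no preliminary transformation.


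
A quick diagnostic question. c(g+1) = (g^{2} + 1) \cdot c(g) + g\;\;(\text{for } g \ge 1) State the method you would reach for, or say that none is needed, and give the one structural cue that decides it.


Diagnosis: a summation factor — one step of memory with a weight g^{2} + 1 that changes as the index grows — the summation-factor construction is built for this.


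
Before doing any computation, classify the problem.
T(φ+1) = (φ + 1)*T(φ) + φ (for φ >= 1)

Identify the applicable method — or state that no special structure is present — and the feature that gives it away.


Verdict: a summation factor — first-order, linear, moving coefficient φ + 1: the discrete analogue of an integrating factor handles it.


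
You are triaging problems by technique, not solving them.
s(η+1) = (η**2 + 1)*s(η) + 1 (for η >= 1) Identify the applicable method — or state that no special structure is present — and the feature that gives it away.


Technique: a summation factor — first-order linear but the coefficient η**2 + 1 moves with the index — divide by the cumulative product and telescope.


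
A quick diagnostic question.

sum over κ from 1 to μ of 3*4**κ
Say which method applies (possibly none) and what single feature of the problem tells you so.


Best approach: the geometric series formula — each summand is the previous one scaled by 4; that constant multiplier is itself the geometric structure.


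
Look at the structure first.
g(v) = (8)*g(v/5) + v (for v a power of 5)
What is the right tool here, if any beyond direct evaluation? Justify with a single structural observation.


Technique: the master substitution — the recursive call is at index v/5 rather than a shift, a divide-and-conquer shape — substituting v = 5^m linearizes it.
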